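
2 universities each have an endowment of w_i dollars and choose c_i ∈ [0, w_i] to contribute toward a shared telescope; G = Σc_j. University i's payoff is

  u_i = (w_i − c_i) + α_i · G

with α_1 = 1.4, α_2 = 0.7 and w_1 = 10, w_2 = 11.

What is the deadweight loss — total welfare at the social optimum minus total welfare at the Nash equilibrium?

∂u_i/∂c_i = α_i − 1, so university i contributes w_i if α_i > 1, else 0.
α_i > 1 for i ∈ {1}; NE contributions (10, 0), G = 10.
W^NE = Σw_i − G^NE + (Σα_i)·G^NE = 21 + 1.1·10 = 32.
Planner: ∂(Σu_j)/∂c_i = Σα_j − 1 = 1.1 > 0, so everyone contributes w_i; G^SO = 21, W^SO = 21 + 1.1·21 = 44.1.
Deadweight loss = 12.1.

12.1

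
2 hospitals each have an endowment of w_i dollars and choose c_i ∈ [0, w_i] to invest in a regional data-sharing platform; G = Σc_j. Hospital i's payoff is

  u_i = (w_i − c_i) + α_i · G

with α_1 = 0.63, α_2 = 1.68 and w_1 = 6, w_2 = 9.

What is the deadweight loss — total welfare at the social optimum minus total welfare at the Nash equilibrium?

7.86

∂u_i/∂c_i = α_i − 1, so hospital i contributes w_i if α_i > 1, else 0.
α_i > 1 for i ∈ {2}; NE contributions (0, 9), G = 9.
W^NE = Σw_i − G^NE + (Σα_i)·G^NE = 15 + 1.31·9 = 26.79.
Planner: ∂(Σu_j)/∂c_i = Σα_j − 1 = 1.31 > 0, so everyone contributes w_i; G^SO = 15, W^SO = 15 + 1.31·15 = 34.65.
Deadweight loss = 7.86.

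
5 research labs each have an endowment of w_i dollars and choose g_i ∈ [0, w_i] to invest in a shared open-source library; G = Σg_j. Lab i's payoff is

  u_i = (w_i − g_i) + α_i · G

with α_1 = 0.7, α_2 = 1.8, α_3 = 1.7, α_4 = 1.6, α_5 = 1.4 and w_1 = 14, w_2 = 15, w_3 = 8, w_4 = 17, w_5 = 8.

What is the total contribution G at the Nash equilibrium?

∂u_i/∂g_i = α_i − 1, so lab i contributes w_i if α_i > 1, else 0.
α_i > 1 for i ∈ {2, 3, 4, 5}; NE contributions (0, 15, 8, 17, 8), G = 48.

48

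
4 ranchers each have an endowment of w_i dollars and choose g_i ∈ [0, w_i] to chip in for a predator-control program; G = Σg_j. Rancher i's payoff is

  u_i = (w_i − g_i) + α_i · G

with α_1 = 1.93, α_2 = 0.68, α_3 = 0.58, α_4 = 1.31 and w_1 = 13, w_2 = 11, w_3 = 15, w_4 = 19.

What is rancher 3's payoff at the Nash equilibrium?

∂u_i/∂g_i = α_i − 1, so rancher i contributes w_i if α_i > 1, else 0.
α_i > 1 for i ∈ {1, 4}; NE contributions (13, 0, 0, 19), G = 32.
u_3 = (15 − 0) + 0.58·32 = 33.56.

33.56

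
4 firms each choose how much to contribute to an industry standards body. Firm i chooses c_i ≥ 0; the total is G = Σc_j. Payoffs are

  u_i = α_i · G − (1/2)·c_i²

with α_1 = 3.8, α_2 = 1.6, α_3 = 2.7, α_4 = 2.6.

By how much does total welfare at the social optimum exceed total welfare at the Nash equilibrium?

Firm i's FOC: ∂u_i/∂c_i = α_i − c_i = 0, so c_i* = α_i.
NE contributions = (3.8, 1.6, 2.7, 2.6); G = 10.7.
W^NE = (Σα)·G − ½Σα_i² = 10.7² − ½·31.05 = 98.965.
Planner sets c_i = Σα_j = 10.7 for every i, so G^SO = 4·10.7 = 42.8.
W^SO = (Σα)·G^SO − ½·4·(Σα)² = (4/2)·10.7² = 228.98.
Deadweight loss = W^SO − W^NE = 130.015.

130.015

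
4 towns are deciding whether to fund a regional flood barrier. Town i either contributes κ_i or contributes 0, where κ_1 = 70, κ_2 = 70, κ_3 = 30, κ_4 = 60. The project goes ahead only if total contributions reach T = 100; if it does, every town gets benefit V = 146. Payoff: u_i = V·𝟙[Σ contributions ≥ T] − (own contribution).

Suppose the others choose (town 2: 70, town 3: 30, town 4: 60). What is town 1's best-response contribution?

Others' total = 160 ≥ 100; contributing adds cost 70 for no extra benefit.
Best response: 0.

0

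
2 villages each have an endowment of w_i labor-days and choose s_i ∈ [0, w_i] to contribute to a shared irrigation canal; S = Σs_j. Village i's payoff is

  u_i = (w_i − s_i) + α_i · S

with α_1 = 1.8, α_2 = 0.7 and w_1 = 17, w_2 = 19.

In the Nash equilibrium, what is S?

∂u_i/∂s_i = α_i − 1, so village i contributes w_i if α_i > 1, else 0.
α_i > 1 for i ∈ {1}; NE contributions (17, 0), S = 17.

17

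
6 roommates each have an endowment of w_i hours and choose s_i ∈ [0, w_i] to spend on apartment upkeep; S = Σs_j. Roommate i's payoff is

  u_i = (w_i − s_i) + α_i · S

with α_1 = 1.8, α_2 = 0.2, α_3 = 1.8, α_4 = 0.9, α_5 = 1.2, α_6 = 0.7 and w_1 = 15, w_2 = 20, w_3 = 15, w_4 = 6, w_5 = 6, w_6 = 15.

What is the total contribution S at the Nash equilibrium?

∂u_i/∂s_i = α_i − 1, so roommate i contributes w_i if α_i > 1, else 0.
α_i > 1 for i ∈ {1, 3, 5}; NE contributions (15, 0, 15, 0, 6, 0), S = 36.

36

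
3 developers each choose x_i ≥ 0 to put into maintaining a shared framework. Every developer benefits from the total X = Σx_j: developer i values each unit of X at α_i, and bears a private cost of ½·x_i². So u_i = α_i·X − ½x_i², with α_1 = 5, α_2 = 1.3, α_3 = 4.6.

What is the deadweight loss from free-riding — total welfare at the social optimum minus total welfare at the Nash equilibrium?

83.33

Developer i's FOC: ∂u_i/∂x_i = α_i − x_i = 0, so x_i* = α_i.
NE contributions = (5, 1.3, 4.6); X = 10.9.
W^NE = (Σα)·X − ½Σα_i² = 10.9² − ½·47.85 = 94.885.
Planner sets x_i = Σα_j = 10.9 for every i, so X^SO = 3·10.9 = 32.7.
W^SO = (Σα)·X^SO − ½·3·(Σα)² = (3/2)·10.9² = 178.215.
Deadweight loss = W^SO − W^NE = 83.33.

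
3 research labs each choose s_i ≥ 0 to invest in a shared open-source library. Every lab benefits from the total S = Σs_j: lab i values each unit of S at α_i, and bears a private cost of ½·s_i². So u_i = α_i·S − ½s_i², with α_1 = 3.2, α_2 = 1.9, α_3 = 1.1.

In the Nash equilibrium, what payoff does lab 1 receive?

14.72

Lab i's FOC: ∂u_i/∂s_i = α_i − s_i = 0, so s_i* = α_i.
NE contributions = (3.2, 1.9, 1.1); S = 6.2.
u_1 = α_1·S − ½·(s_1)² = 3.2·6.2 − ½·3.2² = 14.72.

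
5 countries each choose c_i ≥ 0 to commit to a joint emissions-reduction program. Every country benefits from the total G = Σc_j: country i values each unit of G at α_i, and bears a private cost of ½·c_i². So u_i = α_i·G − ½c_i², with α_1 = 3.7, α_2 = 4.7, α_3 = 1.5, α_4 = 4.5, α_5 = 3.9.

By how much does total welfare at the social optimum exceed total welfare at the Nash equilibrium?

Country i's FOC: ∂u_i/∂c_i = α_i − c_i = 0, so c_i* = α_i.
NE contributions = (3.7, 4.7, 1.5, 4.5, 3.9); G = 18.3.
W^NE = (Σα)·G − ½Σα_i² = 18.3² − ½·73.49 = 298.145.
Planner sets c_i = Σα_j = 18.3 for every i, so G^SO = 5·18.3 = 91.5.
W^SO = (Σα)·G^SO − ½·5·(Σα)² = (5/2)·18.3² = 837.225.
Deadweight loss = W^SO − W^NE = 539.08.

539.08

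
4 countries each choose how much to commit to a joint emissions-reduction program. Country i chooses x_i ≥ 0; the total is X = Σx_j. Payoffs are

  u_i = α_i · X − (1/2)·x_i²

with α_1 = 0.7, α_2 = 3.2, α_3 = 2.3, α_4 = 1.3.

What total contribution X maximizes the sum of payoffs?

Planner FOC: ∂(Σu_j)/∂x_i = (Σα_j) − x_i = 0, so x_i^SO = Σα_j = 7.5 for every i; X^SO = 30.

30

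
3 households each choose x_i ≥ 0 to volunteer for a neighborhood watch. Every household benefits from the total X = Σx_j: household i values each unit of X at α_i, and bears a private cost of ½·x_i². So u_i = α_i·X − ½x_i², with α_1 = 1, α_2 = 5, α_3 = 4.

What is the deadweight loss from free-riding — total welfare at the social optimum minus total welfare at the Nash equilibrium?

Household i's FOC: ∂u_i/∂x_i = α_i − x_i = 0, so x_i* = α_i.
NE contributions = (1, 5, 4); X = 10.
W^NE = (Σα)·X − ½Σα_i² = 10² − ½·42 = 79.
Planner sets x_i = Σα_j = 10 for every i, so X^SO = 3·10 = 30.
W^SO = (Σα)·X^SO − ½·3·(Σα)² = (3/2)·10² = 150.
Deadweight loss = W^SO − W^NE = 71.

71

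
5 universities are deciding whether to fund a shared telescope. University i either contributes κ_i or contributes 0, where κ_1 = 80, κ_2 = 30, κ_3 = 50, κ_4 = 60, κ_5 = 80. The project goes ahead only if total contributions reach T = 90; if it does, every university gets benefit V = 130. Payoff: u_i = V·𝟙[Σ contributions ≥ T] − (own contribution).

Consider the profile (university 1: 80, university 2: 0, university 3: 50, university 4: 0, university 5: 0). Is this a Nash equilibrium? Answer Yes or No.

Yes

Total = 130 ≥ 90: provided.
University 1 (pledges 80, payoff 50): dropping to 0 → total 50, payoff 0. No gain.
University 2 (pledges 0, payoff 130): pledging 30 → total 160, payoff 100. No gain.
University 3 (pledges 50, payoff 80): dropping to 0 → total 80, payoff 0. No gain.
University 4 (pledges 0, payoff 130): pledging 60 → total 190, payoff 70. No gain.
University 5 (pledges 0, payoff 130): pledging 80 → total 210, payoff 50. No gain.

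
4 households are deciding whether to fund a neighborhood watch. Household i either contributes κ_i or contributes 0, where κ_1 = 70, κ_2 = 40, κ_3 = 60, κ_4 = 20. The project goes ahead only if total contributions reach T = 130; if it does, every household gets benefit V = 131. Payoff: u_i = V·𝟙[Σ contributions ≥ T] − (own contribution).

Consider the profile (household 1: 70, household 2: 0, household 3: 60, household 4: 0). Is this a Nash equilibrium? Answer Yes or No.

Total = 130 ≥ 130: provided.
Household 1 (pledges 70, payoff 61): dropping to 0 → total 60, payoff 0. No gain.
Household 2 (pledges 0, payoff 131): pledging 40 → total 170, payoff 91. No gain.
Household 3 (pledges 60, payoff 71): dropping to 0 → total 70, payoff 0. No gain.
Household 4 (pledges 0, payoff 131): pledging 20 → total 150, payoff 111. No gain.

Yes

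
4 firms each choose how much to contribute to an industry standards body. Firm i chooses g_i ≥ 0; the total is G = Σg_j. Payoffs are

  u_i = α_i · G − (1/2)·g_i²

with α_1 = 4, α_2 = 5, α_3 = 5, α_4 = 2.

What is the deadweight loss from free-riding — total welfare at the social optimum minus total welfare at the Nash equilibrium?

Firm i's FOC: ∂u_i/∂g_i = α_i − g_i = 0, so g_i* = α_i.
NE contributions = (4, 5, 5, 2); G = 16.
W^NE = (Σα)·G − ½Σα_i² = 16² − ½·70 = 221.
Planner sets g_i = Σα_j = 16 for every i, so G^SO = 4·16 = 64.
W^SO = (Σα)·G^SO − ½·4·(Σα)² = (4/2)·16² = 512.
Deadweight loss = W^SO − W^NE = 291.

291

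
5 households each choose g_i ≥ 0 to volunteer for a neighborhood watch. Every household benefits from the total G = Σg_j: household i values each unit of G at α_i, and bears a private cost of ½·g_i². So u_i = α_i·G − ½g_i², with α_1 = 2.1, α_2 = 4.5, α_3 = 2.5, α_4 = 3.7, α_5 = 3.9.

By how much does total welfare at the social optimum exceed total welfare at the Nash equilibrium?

448.24

Household i's FOC: ∂u_i/∂g_i = α_i − g_i = 0, so g_i* = α_i.
NE contributions = (2.1, 4.5, 2.5, 3.7, 3.9); G = 16.7.
W^NE = (Σα)·G − ½Σα_i² = 16.7² − ½·59.81 = 248.985.
Planner sets g_i = Σα_j = 16.7 for every i, so G^SO = 5·16.7 = 83.5.
W^SO = (Σα)·G^SO − ½·5·(Σα)² = (5/2)·16.7² = 697.225.
Deadweight loss = W^SO − W^NE = 448.24.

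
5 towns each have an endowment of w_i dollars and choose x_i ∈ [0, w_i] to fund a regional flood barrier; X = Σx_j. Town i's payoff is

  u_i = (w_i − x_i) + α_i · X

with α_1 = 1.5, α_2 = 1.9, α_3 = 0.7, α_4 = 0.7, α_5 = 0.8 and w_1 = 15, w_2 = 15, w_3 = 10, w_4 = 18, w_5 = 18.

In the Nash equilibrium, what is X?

∂u_i/∂x_i = α_i − 1, so town i contributes w_i if α_i > 1, else 0.
α_i > 1 for i ∈ {1, 2}; NE contributions (15, 15, 0, 0, 0), X = 30.

30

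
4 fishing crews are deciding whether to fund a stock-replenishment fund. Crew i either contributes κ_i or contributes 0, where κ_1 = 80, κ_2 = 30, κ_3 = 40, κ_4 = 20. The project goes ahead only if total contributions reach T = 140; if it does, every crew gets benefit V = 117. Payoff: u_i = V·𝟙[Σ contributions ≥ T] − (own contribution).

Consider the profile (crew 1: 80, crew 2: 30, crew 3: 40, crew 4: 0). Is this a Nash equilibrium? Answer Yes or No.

Total = 150 ≥ 140: provided.
Crew 1 (pledges 80, payoff 37): dropping to 0 → total 70, payoff 0. No gain.
Crew 2 (pledges 30, payoff 87): dropping to 0 → total 120, payoff 0. No gain.
Crew 3 (pledges 40, payoff 77): dropping to 0 → total 110, payoff 0. No gain.
Crew 4 (pledges 0, payoff 117): pledging 20 → total 170, payoff 97. No gain.

Yes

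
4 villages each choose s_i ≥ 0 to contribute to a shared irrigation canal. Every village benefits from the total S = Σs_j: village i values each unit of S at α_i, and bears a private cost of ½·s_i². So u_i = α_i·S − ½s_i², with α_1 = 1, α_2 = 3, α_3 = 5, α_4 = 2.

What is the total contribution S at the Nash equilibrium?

Village i's FOC: ∂u_i/∂s_i = α_i − s_i = 0, so s_i* = α_i.
NE contributions = (1, 3, 5, 2); S = 11.

11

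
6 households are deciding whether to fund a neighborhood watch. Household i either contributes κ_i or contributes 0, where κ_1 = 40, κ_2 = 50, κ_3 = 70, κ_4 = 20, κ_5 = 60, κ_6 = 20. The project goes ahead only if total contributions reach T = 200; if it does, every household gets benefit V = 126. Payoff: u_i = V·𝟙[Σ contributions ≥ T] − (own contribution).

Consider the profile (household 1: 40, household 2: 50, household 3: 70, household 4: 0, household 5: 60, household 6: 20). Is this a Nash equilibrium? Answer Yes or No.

Total = 240 ≥ 200: provided.
Household 1 (pledges 40, payoff 86): dropping to 0 → total 200, payoff 126. Profitable deviation.

No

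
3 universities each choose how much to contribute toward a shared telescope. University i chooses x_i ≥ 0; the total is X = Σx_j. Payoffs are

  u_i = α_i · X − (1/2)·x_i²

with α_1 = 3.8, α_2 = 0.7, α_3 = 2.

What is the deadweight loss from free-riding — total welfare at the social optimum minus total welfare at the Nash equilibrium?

30.59

University i's FOC: ∂u_i/∂x_i = α_i − x_i = 0, so x_i* = α_i.
NE contributions = (3.8, 0.7, 2); X = 6.5.
W^NE = (Σα)·X − ½Σα_i² = 6.5² − ½·18.93 = 32.785.
Planner sets x_i = Σα_j = 6.5 for every i, so X^SO = 3·6.5 = 19.5.
W^SO = (Σα)·X^SO − ½·3·(Σα)² = (3/2)·6.5² = 63.375.
Deadweight loss = W^SO − W^NE = 30.59.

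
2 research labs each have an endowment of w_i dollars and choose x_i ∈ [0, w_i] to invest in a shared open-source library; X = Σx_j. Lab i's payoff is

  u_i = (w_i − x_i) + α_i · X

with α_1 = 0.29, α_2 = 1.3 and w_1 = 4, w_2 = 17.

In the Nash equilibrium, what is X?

∂u_i/∂x_i = α_i − 1, so lab i contributes w_i if α_i > 1, else 0.
α_i > 1 for i ∈ {2}; NE contributions (0, 17), X = 17.

17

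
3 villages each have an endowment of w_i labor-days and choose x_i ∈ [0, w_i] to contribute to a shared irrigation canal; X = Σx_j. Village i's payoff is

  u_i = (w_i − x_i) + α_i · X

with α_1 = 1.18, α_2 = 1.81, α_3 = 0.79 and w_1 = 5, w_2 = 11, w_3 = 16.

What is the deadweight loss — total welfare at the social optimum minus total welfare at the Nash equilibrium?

∂u_i/∂x_i = α_i − 1, so village i contributes w_i if α_i > 1, else 0.
α_i > 1 for i ∈ {1, 2}; NE contributions (5, 11, 0), X = 16.
W^NE = Σw_i − X^NE + (Σα_i)·X^NE = 32 + 2.78·16 = 76.48.
Planner: ∂(Σu_j)/∂x_i = Σα_j − 1 = 2.78 > 0, so everyone contributes w_i; X^SO = 32, W^SO = 32 + 2.78·32 = 120.96.
Deadweight loss = 44.48.

44.48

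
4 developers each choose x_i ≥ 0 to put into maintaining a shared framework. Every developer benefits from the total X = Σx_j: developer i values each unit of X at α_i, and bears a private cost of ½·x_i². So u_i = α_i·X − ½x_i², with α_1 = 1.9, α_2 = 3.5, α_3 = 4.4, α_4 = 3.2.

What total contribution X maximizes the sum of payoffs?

Planner FOC: ∂(Σu_j)/∂x_i = (Σα_j) − x_i = 0, so x_i^SO = Σα_j = 13 for every i; X^SO = 52.

52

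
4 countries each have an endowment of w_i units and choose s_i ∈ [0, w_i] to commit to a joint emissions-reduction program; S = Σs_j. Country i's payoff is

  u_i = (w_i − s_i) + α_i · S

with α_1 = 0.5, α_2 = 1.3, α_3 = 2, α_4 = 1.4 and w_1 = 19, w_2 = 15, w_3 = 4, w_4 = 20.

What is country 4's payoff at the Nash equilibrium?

∂u_i/∂s_i = α_i − 1, so country i contributes w_i if α_i > 1, else 0.
α_i > 1 for i ∈ {2, 3, 4}; NE contributions (0, 15, 4, 20), S = 39.
u_4 = (20 − 20) + 1.4·39 = 54.6.

54.6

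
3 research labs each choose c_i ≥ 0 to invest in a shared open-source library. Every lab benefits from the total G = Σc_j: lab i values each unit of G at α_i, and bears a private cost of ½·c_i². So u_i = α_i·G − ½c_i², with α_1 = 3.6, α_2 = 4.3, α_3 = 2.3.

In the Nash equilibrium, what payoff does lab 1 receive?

Lab i's FOC: ∂u_i/∂c_i = α_i − c_i = 0, so c_i* = α_i.
NE contributions = (3.6, 4.3, 2.3); G = 10.2.
u_1 = α_1·G − ½·(c_1)² = 3.6·10.2 − ½·3.6² = 30.24.

30.24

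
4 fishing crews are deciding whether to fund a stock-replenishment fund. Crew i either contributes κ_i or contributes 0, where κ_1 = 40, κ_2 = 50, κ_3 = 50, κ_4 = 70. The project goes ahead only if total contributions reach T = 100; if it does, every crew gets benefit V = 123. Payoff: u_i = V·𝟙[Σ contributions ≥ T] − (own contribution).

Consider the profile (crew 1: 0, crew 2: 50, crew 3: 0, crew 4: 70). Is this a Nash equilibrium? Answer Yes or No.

Total = 120 ≥ 100: provided.
Crew 1 (pledges 0, payoff 123): pledging 40 → total 160, payoff 83. No gain.
Crew 2 (pledges 50, payoff 73): dropping to 0 → total 70, payoff 0. No gain.
Crew 3 (pledges 0, payoff 123): pledging 50 → total 170, payoff 73. No gain.
Crew 4 (pledges 70, payoff 53): dropping to 0 → total 50, payoff 0. No gain.

Yes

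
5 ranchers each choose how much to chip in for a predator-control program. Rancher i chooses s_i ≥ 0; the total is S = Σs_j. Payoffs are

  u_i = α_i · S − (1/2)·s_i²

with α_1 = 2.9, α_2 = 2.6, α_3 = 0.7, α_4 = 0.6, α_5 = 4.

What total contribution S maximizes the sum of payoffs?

54

Planner FOC: ∂(Σu_j)/∂s_i = (Σα_j) − s_i = 0, so s_i^SO = Σα_j = 10.8 for every i; S^SO = 54.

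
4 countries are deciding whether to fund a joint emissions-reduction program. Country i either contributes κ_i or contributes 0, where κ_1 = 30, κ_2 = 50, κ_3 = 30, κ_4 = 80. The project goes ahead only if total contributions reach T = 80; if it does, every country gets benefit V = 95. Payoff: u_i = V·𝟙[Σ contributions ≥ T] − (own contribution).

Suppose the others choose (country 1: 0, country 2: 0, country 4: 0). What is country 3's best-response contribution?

0

Others' total = 0. Even contributing 30 gives 30 < 80: no benefit either way.
Best response: 0.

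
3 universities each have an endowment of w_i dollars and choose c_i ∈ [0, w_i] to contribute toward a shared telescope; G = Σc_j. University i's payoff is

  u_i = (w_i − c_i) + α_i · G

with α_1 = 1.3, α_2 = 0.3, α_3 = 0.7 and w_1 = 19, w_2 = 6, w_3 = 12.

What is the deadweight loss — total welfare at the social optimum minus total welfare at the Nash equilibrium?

23.4

∂u_i/∂c_i = α_i − 1, so university i contributes w_i if α_i > 1, else 0.
α_i > 1 for i ∈ {1}; NE contributions (19, 0, 0), G = 19.
W^NE = Σw_i − G^NE + (Σα_i)·G^NE = 37 + 1.3·19 = 61.7.
Planner: ∂(Σu_j)/∂c_i = Σα_j − 1 = 1.3 > 0, so everyone contributes w_i; G^SO = 37, W^SO = 37 + 1.3·37 = 85.1.
Deadweight loss = 23.4.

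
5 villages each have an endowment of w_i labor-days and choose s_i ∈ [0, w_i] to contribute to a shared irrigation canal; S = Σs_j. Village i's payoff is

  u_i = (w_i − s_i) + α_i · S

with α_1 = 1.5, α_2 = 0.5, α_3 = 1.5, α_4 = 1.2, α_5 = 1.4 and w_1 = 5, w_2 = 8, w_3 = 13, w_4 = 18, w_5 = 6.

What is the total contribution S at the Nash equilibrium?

∂u_i/∂s_i = α_i − 1, so village i contributes w_i if α_i > 1, else 0.
α_i > 1 for i ∈ {1, 3, 4, 5}; NE contributions (5, 0, 13, 18, 6), S = 42.

42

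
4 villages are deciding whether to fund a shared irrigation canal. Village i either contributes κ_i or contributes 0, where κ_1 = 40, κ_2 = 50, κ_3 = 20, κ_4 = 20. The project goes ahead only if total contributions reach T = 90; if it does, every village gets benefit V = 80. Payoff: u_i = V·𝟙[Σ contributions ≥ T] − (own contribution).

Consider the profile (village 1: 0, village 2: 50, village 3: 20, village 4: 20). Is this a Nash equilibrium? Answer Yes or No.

Yes

Total = 90 ≥ 90: provided.
Village 1 (pledges 0, payoff 80): pledging 40 → total 130, payoff 40. No gain.
Village 2 (pledges 50, payoff 30): dropping to 0 → total 40, payoff 0. No gain.
Village 3 (pledges 20, payoff 60): dropping to 0 → total 70, payoff 0. No gain.
Village 4 (pledges 20, payoff 60): dropping to 0 → total 70, payoff 0. No gain.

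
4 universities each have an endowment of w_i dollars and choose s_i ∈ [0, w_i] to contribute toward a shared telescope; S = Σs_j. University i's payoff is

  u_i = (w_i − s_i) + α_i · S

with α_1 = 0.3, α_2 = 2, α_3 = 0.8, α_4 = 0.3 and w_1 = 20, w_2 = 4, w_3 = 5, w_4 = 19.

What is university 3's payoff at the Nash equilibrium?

8.2

∂u_i/∂s_i = α_i − 1, so university i contributes w_i if α_i > 1, else 0.
α_i > 1 for i ∈ {2}; NE contributions (0, 4, 0, 0), S = 4.
u_3 = (5 − 0) + 0.8·4 = 8.2.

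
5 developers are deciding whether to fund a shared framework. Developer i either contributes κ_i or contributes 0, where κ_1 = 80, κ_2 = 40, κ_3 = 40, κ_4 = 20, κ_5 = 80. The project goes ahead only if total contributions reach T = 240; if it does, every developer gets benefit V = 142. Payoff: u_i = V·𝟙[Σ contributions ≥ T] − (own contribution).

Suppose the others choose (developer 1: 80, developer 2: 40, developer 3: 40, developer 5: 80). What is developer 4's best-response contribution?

Others' total = 240 ≥ 240; contributing adds cost 20 for no extra benefit.
Best response: 0.

0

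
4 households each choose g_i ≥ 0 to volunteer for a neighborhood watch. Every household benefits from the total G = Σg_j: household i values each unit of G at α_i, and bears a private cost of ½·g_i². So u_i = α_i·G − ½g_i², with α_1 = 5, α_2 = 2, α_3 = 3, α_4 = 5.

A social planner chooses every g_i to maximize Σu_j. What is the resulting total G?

Planner FOC: ∂(Σu_j)/∂g_i = (Σα_j) − g_i = 0, so g_i^SO = Σα_j = 15 for every i; G^SO = 60.

60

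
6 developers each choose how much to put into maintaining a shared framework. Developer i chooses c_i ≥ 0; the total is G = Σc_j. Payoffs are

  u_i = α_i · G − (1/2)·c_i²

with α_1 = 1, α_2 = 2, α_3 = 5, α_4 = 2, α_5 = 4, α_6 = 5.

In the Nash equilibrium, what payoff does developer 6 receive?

Developer i's FOC: ∂u_i/∂c_i = α_i − c_i = 0, so c_i* = α_i.
NE contributions = (1, 2, 5, 2, 4, 5); G = 19.
u_6 = α_6·G − ½·(c_6)² = 5·19 − ½·5² = 82.5.

82.5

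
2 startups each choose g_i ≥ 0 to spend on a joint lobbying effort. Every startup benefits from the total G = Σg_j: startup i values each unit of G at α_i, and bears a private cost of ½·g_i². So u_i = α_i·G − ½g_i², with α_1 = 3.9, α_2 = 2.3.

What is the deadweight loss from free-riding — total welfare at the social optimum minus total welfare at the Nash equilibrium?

10.25

Startup i's FOC: ∂u_i/∂g_i = α_i − g_i = 0, so g_i* = α_i.
NE contributions = (3.9, 2.3); G = 6.2.
W^NE = (Σα)·G − ½Σα_i² = 6.2² − ½·20.5 = 28.19.
Planner sets g_i = Σα_j = 6.2 for every i, so G^SO = 2·6.2 = 12.4.
W^SO = (Σα)·G^SO − ½·2·(Σα)² = (2/2)·6.2² = 38.44.
Deadweight loss = W^SO − W^NE = 10.25.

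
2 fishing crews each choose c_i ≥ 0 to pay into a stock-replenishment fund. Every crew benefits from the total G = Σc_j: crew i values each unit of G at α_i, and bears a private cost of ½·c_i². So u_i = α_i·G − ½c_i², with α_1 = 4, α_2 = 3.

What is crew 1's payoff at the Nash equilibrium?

Crew i's FOC: ∂u_i/∂c_i = α_i − c_i = 0, so c_i* = α_i.
NE contributions = (4, 3); G = 7.
u_1 = α_1·G − ½·(c_1)² = 4·7 − ½·4² = 20.

20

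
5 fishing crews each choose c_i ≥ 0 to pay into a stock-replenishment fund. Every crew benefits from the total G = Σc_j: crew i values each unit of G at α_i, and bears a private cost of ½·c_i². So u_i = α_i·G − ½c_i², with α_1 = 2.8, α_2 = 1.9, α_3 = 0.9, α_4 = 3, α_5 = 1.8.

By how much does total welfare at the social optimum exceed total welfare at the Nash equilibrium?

174.49

Crew i's FOC: ∂u_i/∂c_i = α_i − c_i = 0, so c_i* = α_i.
NE contributions = (2.8, 1.9, 0.9, 3, 1.8); G = 10.4.
W^NE = (Σα)·G − ½Σα_i² = 10.4² − ½·24.5 = 95.91.
Planner sets c_i = Σα_j = 10.4 for every i, so G^SO = 5·10.4 = 52.
W^SO = (Σα)·G^SO − ½·5·(Σα)² = (5/2)·10.4² = 270.4.
Deadweight loss = W^SO − W^NE = 174.49.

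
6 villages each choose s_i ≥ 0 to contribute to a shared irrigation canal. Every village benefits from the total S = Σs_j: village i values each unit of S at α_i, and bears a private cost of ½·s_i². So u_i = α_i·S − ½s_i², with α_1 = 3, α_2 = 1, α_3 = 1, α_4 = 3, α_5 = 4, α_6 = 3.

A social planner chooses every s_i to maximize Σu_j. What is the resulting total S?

Planner FOC: ∂(Σu_j)/∂s_i = (Σα_j) − s_i = 0, so s_i^SO = Σα_j = 15 for every i; S^SO = 90.

90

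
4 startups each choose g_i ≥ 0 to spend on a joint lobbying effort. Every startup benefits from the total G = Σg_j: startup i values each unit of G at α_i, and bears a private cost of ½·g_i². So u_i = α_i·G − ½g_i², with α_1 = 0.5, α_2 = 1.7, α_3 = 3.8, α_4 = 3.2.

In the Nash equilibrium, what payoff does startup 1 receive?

Startup i's FOC: ∂u_i/∂g_i = α_i − g_i = 0, so g_i* = α_i.
NE contributions = (0.5, 1.7, 3.8, 3.2); G = 9.2.
u_1 = α_1·G − ½·(g_1)² = 0.5·9.2 − ½·0.5² = 4.475.

4.475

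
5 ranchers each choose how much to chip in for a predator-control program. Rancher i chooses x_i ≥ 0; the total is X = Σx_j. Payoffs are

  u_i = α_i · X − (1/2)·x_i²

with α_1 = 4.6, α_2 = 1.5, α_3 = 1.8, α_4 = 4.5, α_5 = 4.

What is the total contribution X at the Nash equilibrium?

16.4

Rancher i's FOC: ∂u_i/∂x_i = α_i − x_i = 0, so x_i* = α_i.
NE contributions = (4.6, 1.5, 1.8, 4.5, 4); X = 16.4.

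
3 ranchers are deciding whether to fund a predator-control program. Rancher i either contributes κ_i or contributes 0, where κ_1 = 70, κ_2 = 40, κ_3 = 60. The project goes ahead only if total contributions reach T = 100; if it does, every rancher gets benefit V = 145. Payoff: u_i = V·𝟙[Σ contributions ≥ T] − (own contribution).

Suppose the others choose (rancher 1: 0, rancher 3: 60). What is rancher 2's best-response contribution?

Others' total = 60. Contributing 40 brings total to 100 ≥ 100: gain V − κ_2 = 105.
Best response: 40.

40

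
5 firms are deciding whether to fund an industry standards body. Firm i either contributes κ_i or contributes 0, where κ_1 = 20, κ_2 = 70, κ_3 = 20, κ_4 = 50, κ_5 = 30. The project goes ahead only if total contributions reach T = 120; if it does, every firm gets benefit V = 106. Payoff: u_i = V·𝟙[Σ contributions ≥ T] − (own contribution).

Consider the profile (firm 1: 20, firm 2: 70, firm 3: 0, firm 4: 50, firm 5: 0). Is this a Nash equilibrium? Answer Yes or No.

Total = 140 ≥ 120: provided.
Firm 1 (pledges 20, payoff 86): dropping to 0 → total 120, payoff 106. Profitable deviation.

No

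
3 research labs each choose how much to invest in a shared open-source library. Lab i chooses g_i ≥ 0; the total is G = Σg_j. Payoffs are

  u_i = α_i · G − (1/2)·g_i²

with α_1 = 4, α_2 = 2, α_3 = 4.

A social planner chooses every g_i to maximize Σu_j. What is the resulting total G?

Planner FOC: ∂(Σu_j)/∂g_i = (Σα_j) − g_i = 0, so g_i^SO = Σα_j = 10 for every i; G^SO = 30.

30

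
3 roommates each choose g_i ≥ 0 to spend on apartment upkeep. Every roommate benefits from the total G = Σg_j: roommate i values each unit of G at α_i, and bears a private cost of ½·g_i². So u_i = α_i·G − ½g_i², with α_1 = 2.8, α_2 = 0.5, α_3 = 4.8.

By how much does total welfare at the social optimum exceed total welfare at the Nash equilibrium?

48.37

Roommate i's FOC: ∂u_i/∂g_i = α_i − g_i = 0, so g_i* = α_i.
NE contributions = (2.8, 0.5, 4.8); G = 8.1.
W^NE = (Σα)·G − ½Σα_i² = 8.1² − ½·31.13 = 50.045.
Planner sets g_i = Σα_j = 8.1 for every i, so G^SO = 3·8.1 = 24.3.
W^SO = (Σα)·G^SO − ½·3·(Σα)² = (3/2)·8.1² = 98.415.
Deadweight loss = W^SO − W^NE = 48.37.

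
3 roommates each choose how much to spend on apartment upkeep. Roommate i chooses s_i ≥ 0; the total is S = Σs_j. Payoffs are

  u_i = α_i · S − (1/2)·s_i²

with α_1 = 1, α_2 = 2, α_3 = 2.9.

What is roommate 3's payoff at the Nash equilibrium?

Roommate i's FOC: ∂u_i/∂s_i = α_i − s_i = 0, so s_i* = α_i.
NE contributions = (1, 2, 2.9); S = 5.9.
u_3 = α_3·S − ½·(s_3)² = 2.9·5.9 − ½·2.9² = 12.905.

12.905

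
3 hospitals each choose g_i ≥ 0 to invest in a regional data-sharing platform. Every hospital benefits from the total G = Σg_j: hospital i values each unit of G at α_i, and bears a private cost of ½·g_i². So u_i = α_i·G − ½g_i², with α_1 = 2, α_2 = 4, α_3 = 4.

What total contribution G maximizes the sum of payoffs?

Planner FOC: ∂(Σu_j)/∂g_i = (Σα_j) − g_i = 0, so g_i^SO = Σα_j = 10 for every i; G^SO = 30.

30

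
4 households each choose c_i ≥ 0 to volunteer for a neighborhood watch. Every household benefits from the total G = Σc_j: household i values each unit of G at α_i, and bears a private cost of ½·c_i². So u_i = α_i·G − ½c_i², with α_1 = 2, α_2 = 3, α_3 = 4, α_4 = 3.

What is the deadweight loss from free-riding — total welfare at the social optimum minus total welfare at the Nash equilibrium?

Household i's FOC: ∂u_i/∂c_i = α_i − c_i = 0, so c_i* = α_i.
NE contributions = (2, 3, 4, 3); G = 12.
W^NE = (Σα)·G − ½Σα_i² = 12² − ½·38 = 125.
Planner sets c_i = Σα_j = 12 for every i, so G^SO = 4·12 = 48.
W^SO = (Σα)·G^SO − ½·4·(Σα)² = (4/2)·12² = 288.
Deadweight loss = W^SO − W^NE = 163.

163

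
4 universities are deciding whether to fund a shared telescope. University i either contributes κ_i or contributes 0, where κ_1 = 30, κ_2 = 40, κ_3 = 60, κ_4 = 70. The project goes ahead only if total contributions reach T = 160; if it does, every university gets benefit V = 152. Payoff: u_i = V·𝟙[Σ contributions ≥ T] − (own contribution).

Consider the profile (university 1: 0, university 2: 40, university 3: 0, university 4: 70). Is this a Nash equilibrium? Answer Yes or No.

Total = 110 < 160: not provided.
University 1 (pledges 0, payoff 0): pledging 30 → total 140, payoff -30. No gain.
University 2 (pledges 40, payoff -40): dropping to 0 → total 70, payoff 0. Profitable deviation.

No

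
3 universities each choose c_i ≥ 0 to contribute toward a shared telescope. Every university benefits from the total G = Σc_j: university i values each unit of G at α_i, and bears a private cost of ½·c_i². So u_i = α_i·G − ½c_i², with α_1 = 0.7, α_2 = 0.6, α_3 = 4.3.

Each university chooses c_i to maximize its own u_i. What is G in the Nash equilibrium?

University i's FOC: ∂u_i/∂c_i = α_i − c_i = 0, so c_i* = α_i.
NE contributions = (0.7, 0.6, 4.3); G = 5.6.

5.6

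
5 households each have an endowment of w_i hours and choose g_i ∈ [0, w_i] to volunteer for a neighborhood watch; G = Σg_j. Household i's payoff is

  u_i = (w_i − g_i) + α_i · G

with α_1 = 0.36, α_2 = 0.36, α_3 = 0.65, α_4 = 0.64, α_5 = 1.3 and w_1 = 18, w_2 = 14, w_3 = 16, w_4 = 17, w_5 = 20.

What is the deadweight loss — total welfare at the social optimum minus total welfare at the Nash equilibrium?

150.15

∂u_i/∂g_i = α_i − 1, so household i contributes w_i if α_i > 1, else 0.
α_i > 1 for i ∈ {5}; NE contributions (0, 0, 0, 0, 20), G = 20.
W^NE = Σw_i − G^NE + (Σα_i)·G^NE = 85 + 2.31·20 = 131.2.
Planner: ∂(Σu_j)/∂g_i = Σα_j − 1 = 2.31 > 0, so everyone contributes w_i; G^SO = 85, W^SO = 85 + 2.31·85 = 281.35.
Deadweight loss = 150.15.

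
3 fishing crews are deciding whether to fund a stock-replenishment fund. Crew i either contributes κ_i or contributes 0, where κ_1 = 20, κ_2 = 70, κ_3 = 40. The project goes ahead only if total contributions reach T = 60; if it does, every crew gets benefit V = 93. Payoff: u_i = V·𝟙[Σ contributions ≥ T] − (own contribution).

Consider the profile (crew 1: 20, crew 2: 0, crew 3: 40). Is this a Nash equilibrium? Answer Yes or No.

Total = 60 ≥ 60: provided.
Crew 1 (pledges 20, payoff 73): dropping to 0 → total 40, payoff 0. No gain.
Crew 2 (pledges 0, payoff 93): pledging 70 → total 130, payoff 23. No gain.
Crew 3 (pledges 40, payoff 53): dropping to 0 → total 20, payoff 0. No gain.

Yes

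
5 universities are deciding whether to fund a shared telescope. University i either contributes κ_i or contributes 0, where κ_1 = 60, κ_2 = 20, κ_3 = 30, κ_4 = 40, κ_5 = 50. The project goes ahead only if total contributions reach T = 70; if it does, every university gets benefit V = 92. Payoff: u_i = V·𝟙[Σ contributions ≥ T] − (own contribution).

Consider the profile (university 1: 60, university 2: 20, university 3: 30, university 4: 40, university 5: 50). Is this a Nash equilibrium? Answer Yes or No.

No

Total = 200 ≥ 70: provided.
University 1 (pledges 60, payoff 32): dropping to 0 → total 140, payoff 92. Profitable deviation.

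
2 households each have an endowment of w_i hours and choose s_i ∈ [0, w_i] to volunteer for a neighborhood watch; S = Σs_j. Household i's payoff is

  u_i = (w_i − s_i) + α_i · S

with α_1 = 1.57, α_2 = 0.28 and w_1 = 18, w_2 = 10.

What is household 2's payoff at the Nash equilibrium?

∂u_i/∂s_i = α_i − 1, so household i contributes w_i if α_i > 1, else 0.
α_i > 1 for i ∈ {1}; NE contributions (18, 0), S = 18.
u_2 = (10 − 0) + 0.28·18 = 15.04.

15.04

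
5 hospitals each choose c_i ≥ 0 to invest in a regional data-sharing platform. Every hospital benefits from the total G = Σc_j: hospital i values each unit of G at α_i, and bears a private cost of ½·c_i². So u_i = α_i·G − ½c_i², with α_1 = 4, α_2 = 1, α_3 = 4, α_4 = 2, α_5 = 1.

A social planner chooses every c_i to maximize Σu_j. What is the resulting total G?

60

Planner FOC: ∂(Σu_j)/∂c_i = (Σα_j) − c_i = 0, so c_i^SO = Σα_j = 12 for every i; G^SO = 60.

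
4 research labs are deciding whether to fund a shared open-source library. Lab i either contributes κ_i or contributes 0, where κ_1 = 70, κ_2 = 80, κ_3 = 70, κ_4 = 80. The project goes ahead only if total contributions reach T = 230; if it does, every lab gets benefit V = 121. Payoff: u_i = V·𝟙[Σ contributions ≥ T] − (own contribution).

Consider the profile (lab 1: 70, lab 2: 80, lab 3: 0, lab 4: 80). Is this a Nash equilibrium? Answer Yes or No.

Yes

Total = 230 ≥ 230: provided.
Lab 1 (pledges 70, payoff 51): dropping to 0 → total 160, payoff 0. No gain.
Lab 2 (pledges 80, payoff 41): dropping to 0 → total 150, payoff 0. No gain.
Lab 3 (pledges 0, payoff 121): pledging 70 → total 300, payoff 51. No gain.
Lab 4 (pledges 80, payoff 41): dropping to 0 → total 150, payoff 0. No gain.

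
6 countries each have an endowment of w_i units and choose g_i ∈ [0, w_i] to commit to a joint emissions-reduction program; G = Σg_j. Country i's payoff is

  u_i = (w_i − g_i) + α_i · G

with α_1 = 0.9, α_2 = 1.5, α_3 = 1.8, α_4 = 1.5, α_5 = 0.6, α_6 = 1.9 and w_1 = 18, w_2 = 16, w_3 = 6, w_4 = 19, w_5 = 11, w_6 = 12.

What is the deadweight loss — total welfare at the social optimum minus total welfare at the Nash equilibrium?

208.8

∂u_i/∂g_i = α_i − 1, so country i contributes w_i if α_i > 1, else 0.
α_i > 1 for i ∈ {2, 3, 4, 6}; NE contributions (0, 16, 6, 19, 0, 12), G = 53.
W^NE = Σw_i − G^NE + (Σα_i)·G^NE = 82 + 7.2·53 = 463.6.
Planner: ∂(Σu_j)/∂g_i = Σα_j − 1 = 7.2 > 0, so everyone contributes w_i; G^SO = 82, W^SO = 82 + 7.2·82 = 672.4.
Deadweight loss = 208.8.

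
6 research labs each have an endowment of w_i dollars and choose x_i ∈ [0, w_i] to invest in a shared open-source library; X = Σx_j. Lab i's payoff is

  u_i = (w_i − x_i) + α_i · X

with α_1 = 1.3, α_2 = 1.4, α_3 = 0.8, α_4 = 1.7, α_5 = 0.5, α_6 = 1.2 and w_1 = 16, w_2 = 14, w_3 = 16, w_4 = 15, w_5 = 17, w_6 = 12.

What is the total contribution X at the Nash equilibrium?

57

∂u_i/∂x_i = α_i − 1, so lab i contributes w_i if α_i > 1, else 0.
α_i > 1 for i ∈ {1, 2, 4, 6}; NE contributions (16, 14, 0, 15, 0, 12), X = 57.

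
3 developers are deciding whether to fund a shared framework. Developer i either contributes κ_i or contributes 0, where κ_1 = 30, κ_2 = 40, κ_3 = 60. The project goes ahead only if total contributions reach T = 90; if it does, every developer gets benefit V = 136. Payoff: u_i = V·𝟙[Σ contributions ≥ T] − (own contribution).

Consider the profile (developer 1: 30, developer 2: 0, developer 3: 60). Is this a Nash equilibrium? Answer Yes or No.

Yes

Total = 90 ≥ 90: provided.
Developer 1 (pledges 30, payoff 106): dropping to 0 → total 60, payoff 0. No gain.
Developer 2 (pledges 0, payoff 136): pledging 40 → total 130, payoff 96. No gain.
Developer 3 (pledges 60, payoff 76): dropping to 0 → total 30, payoff 0. No gain.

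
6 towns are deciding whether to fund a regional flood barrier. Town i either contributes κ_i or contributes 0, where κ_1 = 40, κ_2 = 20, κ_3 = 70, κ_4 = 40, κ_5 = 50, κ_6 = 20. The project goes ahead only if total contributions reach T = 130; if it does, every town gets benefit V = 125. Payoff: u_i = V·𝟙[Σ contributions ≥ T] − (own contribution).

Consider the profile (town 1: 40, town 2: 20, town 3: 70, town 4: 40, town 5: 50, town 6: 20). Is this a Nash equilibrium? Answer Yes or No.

Total = 240 ≥ 130: provided.
Town 1 (pledges 40, payoff 85): dropping to 0 → total 200, payoff 125. Profitable deviation.

No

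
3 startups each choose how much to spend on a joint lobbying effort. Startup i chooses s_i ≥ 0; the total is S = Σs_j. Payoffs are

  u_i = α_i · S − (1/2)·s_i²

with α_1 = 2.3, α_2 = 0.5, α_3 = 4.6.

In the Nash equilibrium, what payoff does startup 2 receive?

Startup i's FOC: ∂u_i/∂s_i = α_i − s_i = 0, so s_i* = α_i.
NE contributions = (2.3, 0.5, 4.6); S = 7.4.
u_2 = α_2·S − ½·(s_2)² = 0.5·7.4 − ½·0.5² = 3.575.

3.575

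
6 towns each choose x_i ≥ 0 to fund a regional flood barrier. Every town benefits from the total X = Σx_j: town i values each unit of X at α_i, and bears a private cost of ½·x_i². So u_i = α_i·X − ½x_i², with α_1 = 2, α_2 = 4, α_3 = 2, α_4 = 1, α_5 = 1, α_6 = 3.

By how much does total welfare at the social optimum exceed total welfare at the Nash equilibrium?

Town i's FOC: ∂u_i/∂x_i = α_i − x_i = 0, so x_i* = α_i.
NE contributions = (2, 4, 2, 1, 1, 3); X = 13.
W^NE = (Σα)·X − ½Σα_i² = 13² − ½·35 = 151.5.
Planner sets x_i = Σα_j = 13 for every i, so X^SO = 6·13 = 78.
W^SO = (Σα)·X^SO − ½·6·(Σα)² = (6/2)·13² = 507.
Deadweight loss = W^SO − W^NE = 355.5.

355.5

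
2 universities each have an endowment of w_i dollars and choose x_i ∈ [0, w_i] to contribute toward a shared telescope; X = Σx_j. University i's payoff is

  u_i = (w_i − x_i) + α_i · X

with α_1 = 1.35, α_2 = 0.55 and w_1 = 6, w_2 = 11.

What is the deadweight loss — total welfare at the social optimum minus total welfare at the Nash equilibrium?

9.9

∂u_i/∂x_i = α_i − 1, so university i contributes w_i if α_i > 1, else 0.
α_i > 1 for i ∈ {1}; NE contributions (6, 0), X = 6.
W^NE = Σw_i − X^NE + (Σα_i)·X^NE = 17 + 0.9·6 = 22.4.
Planner: ∂(Σu_j)/∂x_i = Σα_j − 1 = 0.9 > 0, so everyone contributes w_i; X^SO = 17, W^SO = 17 + 0.9·17 = 32.3.
Deadweight loss = 9.9.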